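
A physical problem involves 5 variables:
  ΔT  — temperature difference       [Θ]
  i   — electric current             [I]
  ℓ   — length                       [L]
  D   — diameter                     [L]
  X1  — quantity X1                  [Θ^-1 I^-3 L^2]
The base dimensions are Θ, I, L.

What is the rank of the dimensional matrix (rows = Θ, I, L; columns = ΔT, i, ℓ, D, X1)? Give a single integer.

3

Exponent matrix [Θ,I,L] × [ΔT,i,ℓ,D,X1]:
  Θ: [ 1  0  0  0 -1]
  I: [ 0  1  0  0 -3]
  L: [ 0  0  1  1  2]
Echelon form has 3 nonzero rows (pivots: ΔT,i,ℓ)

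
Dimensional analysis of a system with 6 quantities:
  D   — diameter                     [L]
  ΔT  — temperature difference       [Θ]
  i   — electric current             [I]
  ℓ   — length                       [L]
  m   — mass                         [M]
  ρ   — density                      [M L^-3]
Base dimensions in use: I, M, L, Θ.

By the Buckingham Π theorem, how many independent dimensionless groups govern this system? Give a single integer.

2

Dimensional matrix (I×M×L×Θ by D×ΔT×i×ℓ×m×ρ):
  I: [ 0  0  1  0  0  0]
  M: [ 0  0  0  0  1  1]
  L: [ 1  0  0  1  0 -3]
  Θ: [ 0  1  0  0  0  0]
RREF → pivots at {D,ΔT,i,m} ⇒ r = 4
n=6, r=4 ⇒ 2 dimensionless groups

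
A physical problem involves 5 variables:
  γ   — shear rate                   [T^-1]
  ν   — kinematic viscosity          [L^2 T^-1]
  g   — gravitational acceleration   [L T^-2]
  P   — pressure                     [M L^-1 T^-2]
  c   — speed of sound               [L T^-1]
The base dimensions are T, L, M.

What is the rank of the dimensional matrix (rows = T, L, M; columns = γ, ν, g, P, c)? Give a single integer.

3

Dimensional matrix (T×L×M by γ×ν×g×P×c):
  T: [-1 -1 -2 -2 -1]
  L: [ 0  2  1 -1  1]
  M: [ 0  0  0  1  0]
Row reduction gives pivot columns γ,ν,P; rank = 3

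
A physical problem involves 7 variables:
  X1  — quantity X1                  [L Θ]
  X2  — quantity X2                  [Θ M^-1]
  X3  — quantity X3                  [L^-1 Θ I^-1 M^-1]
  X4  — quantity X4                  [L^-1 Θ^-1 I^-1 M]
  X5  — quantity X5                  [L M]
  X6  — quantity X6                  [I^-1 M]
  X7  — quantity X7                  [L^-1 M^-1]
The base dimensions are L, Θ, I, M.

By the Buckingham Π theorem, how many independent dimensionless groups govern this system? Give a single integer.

Write exponents as rows L,Θ,I,M / cols X1,X2,X3,X4,X5,X6,X7:
  L: [ 1  0 -1 -1  1  0 -1]
  Θ: [ 1  1  1 -1  0  0  0]
  I: [ 0  0 -1 -1  0 -1  0]
  M: [ 0 -1 -1  1  1  1 -1]
Row reduction gives pivot columns X1,X2,X3; rank = 3
n=7, r=3 ⇒ 4 dimensionless groups

4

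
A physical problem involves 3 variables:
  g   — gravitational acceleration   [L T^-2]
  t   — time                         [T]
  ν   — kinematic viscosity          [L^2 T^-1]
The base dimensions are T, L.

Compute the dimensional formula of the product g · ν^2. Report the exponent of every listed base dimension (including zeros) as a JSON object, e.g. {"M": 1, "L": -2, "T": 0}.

{"T": -4, "L": 5}

Write exponents as rows T,L / cols g,t,ν:
  T: [-2  1 -1]
  L: [ 1  0  2]
  [T]: (1)·-2+(2)·-1 = -4
  [L]: (1)·1+(2)·2 = 5
⇒ T^-4 L^5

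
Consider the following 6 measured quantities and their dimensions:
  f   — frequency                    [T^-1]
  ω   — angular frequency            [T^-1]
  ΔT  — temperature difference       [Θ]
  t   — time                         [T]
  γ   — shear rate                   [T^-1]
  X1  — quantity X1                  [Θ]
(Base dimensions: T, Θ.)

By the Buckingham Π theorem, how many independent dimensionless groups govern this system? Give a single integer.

Exponent matrix [T,Θ] × [f,ω,ΔT,t,γ,X1]:
  T: [-1 -1  0  1 -1  0]
  Θ: [ 0  0  1  0  0  1]
RREF → pivots at {f,ΔT} ⇒ r = 2
n=6, r=2 ⇒ 4 dimensionless groups

4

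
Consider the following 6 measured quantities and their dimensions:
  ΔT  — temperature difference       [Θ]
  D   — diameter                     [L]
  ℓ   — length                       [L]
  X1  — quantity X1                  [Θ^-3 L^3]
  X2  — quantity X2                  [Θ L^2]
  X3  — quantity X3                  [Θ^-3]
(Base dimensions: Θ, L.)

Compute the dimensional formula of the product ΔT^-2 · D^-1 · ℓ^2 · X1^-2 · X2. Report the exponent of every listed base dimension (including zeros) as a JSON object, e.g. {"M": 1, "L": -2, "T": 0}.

{"Θ": 5, "L": -3}

Write exponents as rows Θ,L / cols ΔT,D,ℓ,X1,X2,X3:
  Θ: [ 1  0  0 -3  1 -3]
  L: [ 0  1  1  3  2  0]
  [Θ]: (-2)·1+(-1)·0+(2)·0+(-2)·-3+(1)·1 = 5
  [L]: (-2)·0+(-1)·1+(2)·1+(-2)·3+(1)·2 = -3
⇒ Θ^5 L^-3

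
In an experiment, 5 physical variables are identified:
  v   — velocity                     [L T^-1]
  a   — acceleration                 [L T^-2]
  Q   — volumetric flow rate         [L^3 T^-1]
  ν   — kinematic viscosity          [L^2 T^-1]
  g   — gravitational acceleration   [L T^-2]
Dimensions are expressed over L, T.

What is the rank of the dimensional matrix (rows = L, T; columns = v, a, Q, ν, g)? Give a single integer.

2

Dimensional matrix (L×T by v×a×Q×ν×g):
  L: [ 1  1  3  2  1]
  T: [-1 -2 -1 -1 -2]
Row reduction gives pivot columns v,a; rank = 2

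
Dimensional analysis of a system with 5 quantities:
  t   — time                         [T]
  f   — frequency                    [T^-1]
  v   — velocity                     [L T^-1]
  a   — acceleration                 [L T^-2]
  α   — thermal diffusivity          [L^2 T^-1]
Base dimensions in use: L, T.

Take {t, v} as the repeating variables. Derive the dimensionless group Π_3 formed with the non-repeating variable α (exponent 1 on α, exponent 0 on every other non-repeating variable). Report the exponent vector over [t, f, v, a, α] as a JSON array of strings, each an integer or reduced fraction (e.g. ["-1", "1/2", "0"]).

["-1", "0", "-2", "0", "1"]

Exponent matrix [L,T] × [t,f,v,a,α]:
  L: [ 0  0  1  1  2]
  T: [ 1 -1 -1 -2 -1]
Echelon form has 2 nonzero rows (pivots: t,v)
Repeat: t,v; free: f,a,α
RREF:
  r0: [   1   -1    0   -1    1]
  r1: [   0    0    1    1    2]
Fix exponent of α at 1, f at 0, a at 0; solve each RREF row for its pivot's exponent:
  r0: exp(t) + (1)·1 = 0 ⇒ exp(t) = -1
  r1: exp(v) + (2)·1 = 0 ⇒ exp(v) = -2
Π_3 = t^-1 · v^-2 · α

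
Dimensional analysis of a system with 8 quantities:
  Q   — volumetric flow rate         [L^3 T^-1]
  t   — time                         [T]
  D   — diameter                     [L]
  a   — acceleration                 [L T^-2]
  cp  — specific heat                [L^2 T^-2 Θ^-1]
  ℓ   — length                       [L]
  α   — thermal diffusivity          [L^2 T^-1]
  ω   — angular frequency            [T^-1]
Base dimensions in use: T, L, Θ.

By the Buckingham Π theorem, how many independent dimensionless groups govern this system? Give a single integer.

Write exponents as rows T,L,Θ / cols Q,t,D,a,cp,ℓ,α,ω:
  T: [-1  1  0 -2 -2  0 -1 -1]
  L: [ 3  0  1  1  2  1  2  0]
  Θ: [ 0  0  0  0 -1  0  0  0]
RREF → pivots at {Q,t,cp} ⇒ r = 3
8 vars − rank 3 = 5 Π groups

5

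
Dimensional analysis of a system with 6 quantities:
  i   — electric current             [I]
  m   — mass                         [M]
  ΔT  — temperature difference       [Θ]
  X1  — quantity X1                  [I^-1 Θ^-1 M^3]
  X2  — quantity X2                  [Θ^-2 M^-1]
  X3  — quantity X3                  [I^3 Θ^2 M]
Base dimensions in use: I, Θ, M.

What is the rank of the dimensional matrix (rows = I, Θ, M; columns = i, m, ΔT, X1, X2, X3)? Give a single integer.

3

Write exponents as rows I,Θ,M / cols i,m,ΔT,X1,X2,X3:
  I: [ 1  0  0 -1  0  3]
  Θ: [ 0  0  1 -1 -2  2]
  M: [ 0  1  0  3 -1  1]
Echelon form has 3 nonzero rows (pivots: i,m,ΔT)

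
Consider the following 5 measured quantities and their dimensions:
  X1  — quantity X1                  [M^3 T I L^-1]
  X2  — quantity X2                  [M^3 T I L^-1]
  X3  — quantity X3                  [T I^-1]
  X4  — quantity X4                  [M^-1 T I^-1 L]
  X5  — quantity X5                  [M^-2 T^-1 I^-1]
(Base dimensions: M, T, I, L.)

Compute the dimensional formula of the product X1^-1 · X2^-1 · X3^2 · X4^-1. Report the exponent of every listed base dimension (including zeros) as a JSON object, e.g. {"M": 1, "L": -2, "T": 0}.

Write exponents as rows M,T,I,L / cols X1,X2,X3,X4,X5:
  M: [ 3  3  0 -1 -2]
  T: [ 1  1  1  1 -1]
  I: [ 1  1 -1 -1 -1]
  L: [-1 -1  0  1  0]
  [M]: (-1)·3+(-1)·3+(2)·0+(-1)·-1 = -5
  [T]: (-1)·1+(-1)·1+(2)·1+(-1)·1 = -1
  [I]: (-1)·1+(-1)·1+(2)·-1+(-1)·-1 = -3
  [L]: (-1)·-1+(-1)·-1+(2)·0+(-1)·1 = 1
⇒ M^-5 T^-1 I^-3 L

{"M": -5, "T": -1, "I": -3, "L": 1}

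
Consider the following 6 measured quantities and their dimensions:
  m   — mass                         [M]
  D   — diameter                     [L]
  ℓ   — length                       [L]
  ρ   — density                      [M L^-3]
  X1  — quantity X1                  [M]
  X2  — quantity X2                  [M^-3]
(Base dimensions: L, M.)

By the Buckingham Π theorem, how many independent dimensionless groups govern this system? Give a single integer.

4

Dimensional matrix (L×M by m×D×ℓ×ρ×X1×X2):
  L: [ 0  1  1 -3  0  0]
  M: [ 1  0  0  1  1 -3]
Echelon form has 2 nonzero rows (pivots: m,D)
6 vars − rank 2 = 4 Π groups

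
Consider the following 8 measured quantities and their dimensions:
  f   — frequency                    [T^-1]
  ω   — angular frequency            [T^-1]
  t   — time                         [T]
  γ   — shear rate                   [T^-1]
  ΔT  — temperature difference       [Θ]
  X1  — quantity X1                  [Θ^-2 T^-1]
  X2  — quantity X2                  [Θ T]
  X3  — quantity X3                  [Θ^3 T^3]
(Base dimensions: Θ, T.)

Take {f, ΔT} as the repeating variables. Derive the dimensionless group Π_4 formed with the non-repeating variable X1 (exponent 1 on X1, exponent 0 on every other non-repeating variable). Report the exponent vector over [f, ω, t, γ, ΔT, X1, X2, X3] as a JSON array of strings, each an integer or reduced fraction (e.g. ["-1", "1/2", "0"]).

["-1", "0", "0", "0", "2", "1", "0", "0"]

Dimensional matrix (Θ×T by f×ω×t×γ×ΔT×X1×X2×X3):
  Θ: [ 0  0  0  0  1 -2  1  3]
  T: [-1 -1  1 -1  0 -1  1  3]
Row reduction gives pivot columns f,ΔT; rank = 2
Pivot set = {f,ΔT}, free = {ω,t,γ,X1,X2,X3}
RREF:
  r0: [   1    1   -1    1    0    1   -1   -3]
  r1: [   0    0    0    0    1   -2    1    3]
Fix exponent of X1 at 1, ω at 0, t at 0, γ at 0, X2 at 0, X3 at 0; solve each RREF row for its pivot's exponent:
  r0: exp(f) + (1)·1 = 0 ⇒ exp(f) = -1
  r1: exp(ΔT) + (-2)·1 = 0 ⇒ exp(ΔT) = 2
Π_4 = f^-1 · ΔT^2 · X1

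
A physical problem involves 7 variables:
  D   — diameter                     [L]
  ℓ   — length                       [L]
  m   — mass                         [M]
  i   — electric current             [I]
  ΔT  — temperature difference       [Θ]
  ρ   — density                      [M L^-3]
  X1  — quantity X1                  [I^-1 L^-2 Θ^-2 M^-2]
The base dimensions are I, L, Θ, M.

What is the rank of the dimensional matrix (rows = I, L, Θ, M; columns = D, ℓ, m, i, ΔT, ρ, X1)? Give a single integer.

4

Exponent matrix [I,L,Θ,M] × [D,ℓ,m,i,ΔT,ρ,X1]:
  I: [ 0  0  0  1  0  0 -1]
  L: [ 1  1  0  0  0 -3 -2]
  Θ: [ 0  0  0  0  1  0 -2]
  M: [ 0  0  1  0  0  1 -2]
Row reduction gives pivot columns D,m,i,ΔT; rank = 4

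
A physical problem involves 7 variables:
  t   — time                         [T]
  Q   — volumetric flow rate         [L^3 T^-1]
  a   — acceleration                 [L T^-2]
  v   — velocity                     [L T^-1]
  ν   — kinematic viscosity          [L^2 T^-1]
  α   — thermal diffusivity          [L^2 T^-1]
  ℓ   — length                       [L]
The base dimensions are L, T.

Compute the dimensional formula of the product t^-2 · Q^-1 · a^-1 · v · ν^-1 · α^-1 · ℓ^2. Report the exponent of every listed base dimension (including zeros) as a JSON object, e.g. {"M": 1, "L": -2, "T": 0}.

{"L": -5, "T": 2}

Dimensional matrix (L×T by t×Q×a×v×ν×α×ℓ):
  L: [ 0  3  1  1  2  2  1]
  T: [ 1 -1 -2 -1 -1 -1  0]
  [L]: (-2)·0+(-1)·3+(-1)·1+(1)·1+(-1)·2+(-1)·2+(2)·1 = -5
  [T]: (-2)·1+(-1)·-1+(-1)·-2+(1)·-1+(-1)·-1+(-1)·-1+(2)·0 = 2
⇒ L^-5 T^2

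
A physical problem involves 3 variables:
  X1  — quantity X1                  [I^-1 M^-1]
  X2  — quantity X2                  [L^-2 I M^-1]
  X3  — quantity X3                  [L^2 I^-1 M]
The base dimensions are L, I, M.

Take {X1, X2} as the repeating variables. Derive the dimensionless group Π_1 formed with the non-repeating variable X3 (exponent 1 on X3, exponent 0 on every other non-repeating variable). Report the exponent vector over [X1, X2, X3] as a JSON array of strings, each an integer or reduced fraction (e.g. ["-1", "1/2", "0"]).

Exponent matrix [L,I,M] × [X1,X2,X3]:
  L: [ 0 -2  2]
  I: [-1  1 -1]
  M: [-1 -1  1]
Row reduction gives pivot columns X1,X2; rank = 2
Repeat: X1,X2; free: X3
RREF:
  r0: [   1    0    0]
  r1: [   0    1   -1]
  r2: [   0    0    0]
Fix exponent of X3 at 1; solve each RREF row for its pivot's exponent:
  r0: exp(X1) + (0)·1 = 0 ⇒ exp(X1) = 0
  r1: exp(X2) + (-1)·1 = 0 ⇒ exp(X2) = 1
Π_1 = X2 · X3

["0", "1", "1"]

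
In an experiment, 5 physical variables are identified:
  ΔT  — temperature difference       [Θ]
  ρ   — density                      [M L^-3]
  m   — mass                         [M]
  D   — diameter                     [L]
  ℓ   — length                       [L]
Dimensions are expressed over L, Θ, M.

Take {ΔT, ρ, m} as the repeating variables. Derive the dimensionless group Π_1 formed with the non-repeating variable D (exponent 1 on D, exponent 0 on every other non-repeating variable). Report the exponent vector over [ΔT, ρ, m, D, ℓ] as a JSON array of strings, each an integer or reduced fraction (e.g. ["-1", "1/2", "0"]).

["0", "1/3", "-1/3", "1", "0"]

Write exponents as rows L,Θ,M / cols ΔT,ρ,m,D,ℓ:
  L: [ 0 -3  0  1  1]
  Θ: [ 1  0  0  0  0]
  M: [ 0  1  1  0  0]
Row reduction gives pivot columns ΔT,ρ,m; rank = 3
Pivot set = {ΔT,ρ,m}, free = {D,ℓ}
RREF:
  r0: [   1    0    0    0    0]
  r1: [   0    1    0 -1/3 -1/3]
  r2: [   0    0    1  1/3  1/3]
Fix exponent of D at 1, ℓ at 0; solve each RREF row for its pivot's exponent:
  r0: exp(ΔT) + (0)·1 = 0 ⇒ exp(ΔT) = 0
  r1: exp(ρ) + (-1/3)·1 = 0 ⇒ exp(ρ) = 1/3
  r2: exp(m) + (1/3)·1 = 0 ⇒ exp(m) = -1/3
Π_1 = ρ^(1/3) · m^(-1/3) · D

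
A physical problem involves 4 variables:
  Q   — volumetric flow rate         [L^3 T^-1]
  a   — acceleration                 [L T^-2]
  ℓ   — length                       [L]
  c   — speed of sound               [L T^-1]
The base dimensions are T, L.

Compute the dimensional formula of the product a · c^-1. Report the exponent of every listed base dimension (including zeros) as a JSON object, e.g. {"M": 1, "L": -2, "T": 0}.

Write exponents as rows T,L / cols Q,a,ℓ,c:
  T: [-1 -2  0 -1]
  L: [ 3  1  1  1]
  [T]: (1)·-2+(-1)·-1 = -1
  [L]: (1)·1+(-1)·1 = 0
⇒ T^-1

{"T": -1, "L": 0}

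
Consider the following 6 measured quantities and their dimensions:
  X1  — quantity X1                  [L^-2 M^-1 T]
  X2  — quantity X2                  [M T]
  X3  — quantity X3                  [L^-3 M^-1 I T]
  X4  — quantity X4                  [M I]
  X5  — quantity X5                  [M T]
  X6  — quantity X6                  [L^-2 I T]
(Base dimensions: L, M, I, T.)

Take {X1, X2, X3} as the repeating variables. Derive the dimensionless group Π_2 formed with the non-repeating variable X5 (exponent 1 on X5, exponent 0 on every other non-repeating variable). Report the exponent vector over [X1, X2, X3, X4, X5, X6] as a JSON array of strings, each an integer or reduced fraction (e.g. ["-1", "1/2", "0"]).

Dimensional matrix (L×M×I×T by X1×X2×X3×X4×X5×X6):
  L: [-2  0 -3  0  0 -2]
  M: [-1  1 -1  1  1  0]
  I: [ 0  0  1  1  0  1]
  T: [ 1  1  1  0  1  1]
Echelon form has 3 nonzero rows (pivots: X1,X2,X3)
Pivot set = {X1,X2,X3}, free = {X4,X5,X6}
RREF:
  r0: [   1    0    0 -3/2    0 -1/2]
  r1: [   0    1    0  1/2    1  1/2]
  r2: [   0    0    1    1    0    1]
  r3: [   0    0    0    0    0    0]
Fix exponent of X5 at 1, X4 at 0, X6 at 0; solve each RREF row for its pivot's exponent:
  r0: exp(X1) + (0)·1 = 0 ⇒ exp(X1) = 0
  r1: exp(X2) + (1)·1 = 0 ⇒ exp(X2) = -1
  r2: exp(X3) + (0)·1 = 0 ⇒ exp(X3) = 0
Π_2 = X2^-1 · X5

["0", "-1", "0", "0", "1", "0"]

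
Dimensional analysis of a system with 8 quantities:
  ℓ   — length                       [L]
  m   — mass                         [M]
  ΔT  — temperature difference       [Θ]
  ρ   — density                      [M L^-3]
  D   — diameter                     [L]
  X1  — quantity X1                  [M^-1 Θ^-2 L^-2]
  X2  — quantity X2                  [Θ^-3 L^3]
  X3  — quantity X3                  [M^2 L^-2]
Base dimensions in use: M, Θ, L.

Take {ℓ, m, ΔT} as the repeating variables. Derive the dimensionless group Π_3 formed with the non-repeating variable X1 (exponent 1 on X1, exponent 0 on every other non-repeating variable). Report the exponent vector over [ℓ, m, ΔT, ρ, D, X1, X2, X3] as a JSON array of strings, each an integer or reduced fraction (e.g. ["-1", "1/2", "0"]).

Write exponents as rows M,Θ,L / cols ℓ,m,ΔT,ρ,D,X1,X2,X3:
  M: [ 0  1  0  1  0 -1  0  2]
  Θ: [ 0  0  1  0  0 -2 -3  0]
  L: [ 1  0  0 -3  1 -2  3 -2]
RREF → pivots at {ℓ,m,ΔT} ⇒ r = 3
Repeat: ℓ,m,ΔT; free: ρ,D,X1,X2,X3
RREF:
  r0: [   1    0    0   -3    1   -2    3   -2]
  r1: [   0    1    0    1    0   -1    0    2]
  r2: [   0    0    1    0    0   -2   -3    0]
Fix exponent of X1 at 1, ρ at 0, D at 0, X2 at 0, X3 at 0; solve each RREF row for its pivot's exponent:
  r0: exp(ℓ) + (-2)·1 = 0 ⇒ exp(ℓ) = 2
  r1: exp(m) + (-1)·1 = 0 ⇒ exp(m) = 1
  r2: exp(ΔT) + (-2)·1 = 0 ⇒ exp(ΔT) = 2
Π_3 = ℓ^2 · m · ΔT^2 · X1

["2", "1", "2", "0", "0", "1", "0", "0"]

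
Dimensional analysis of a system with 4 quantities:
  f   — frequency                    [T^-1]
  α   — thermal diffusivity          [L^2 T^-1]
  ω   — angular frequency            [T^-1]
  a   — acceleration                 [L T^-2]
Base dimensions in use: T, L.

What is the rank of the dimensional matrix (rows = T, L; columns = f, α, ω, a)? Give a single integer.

Exponent matrix [T,L] × [f,α,ω,a]:
  T: [-1 -1 -1 -2]
  L: [ 0  2  0  1]
Echelon form has 2 nonzero rows (pivots: f,α)

2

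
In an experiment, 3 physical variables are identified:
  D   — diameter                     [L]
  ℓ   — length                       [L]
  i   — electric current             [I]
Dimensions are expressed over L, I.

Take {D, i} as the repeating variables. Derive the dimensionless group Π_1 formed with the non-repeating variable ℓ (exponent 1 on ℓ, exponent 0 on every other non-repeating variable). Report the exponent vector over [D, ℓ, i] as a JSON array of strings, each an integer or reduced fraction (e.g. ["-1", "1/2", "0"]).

Write exponents as rows L,I / cols D,ℓ,i:
  L: [ 1  1  0]
  I: [ 0  0  1]
Row reduction gives pivot columns D,i; rank = 2
Repeat: D,i; free: ℓ
RREF:
  r0: [   1    1    0]
  r1: [   0    0    1]
Fix exponent of ℓ at 1; solve each RREF row for its pivot's exponent:
  r0: exp(D) + (1)·1 = 0 ⇒ exp(D) = -1
  r1: exp(i) + (0)·1 = 0 ⇒ exp(i) = 0
Π_1 = D^-1 · ℓ

["-1", "1", "0"]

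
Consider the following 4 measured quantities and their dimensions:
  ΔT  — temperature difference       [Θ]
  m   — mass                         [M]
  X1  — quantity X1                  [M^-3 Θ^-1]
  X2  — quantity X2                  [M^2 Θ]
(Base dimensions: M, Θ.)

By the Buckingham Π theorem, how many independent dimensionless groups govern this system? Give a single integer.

2

Exponent matrix [M,Θ] × [ΔT,m,X1,X2]:
  M: [ 0  1 -3  2]
  Θ: [ 1  0 -1  1]
RREF → pivots at {ΔT,m} ⇒ r = 2
4 vars − rank 2 = 2 Π groups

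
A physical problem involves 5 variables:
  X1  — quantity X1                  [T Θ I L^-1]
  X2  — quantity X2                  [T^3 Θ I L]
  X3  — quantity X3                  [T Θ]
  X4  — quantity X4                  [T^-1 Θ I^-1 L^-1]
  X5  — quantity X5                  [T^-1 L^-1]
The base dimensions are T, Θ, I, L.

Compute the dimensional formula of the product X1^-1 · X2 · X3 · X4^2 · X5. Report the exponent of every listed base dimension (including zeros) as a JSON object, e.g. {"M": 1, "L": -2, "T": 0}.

Dimensional matrix (T×Θ×I×L by X1×X2×X3×X4×X5):
  T: [ 1  3  1 -1 -1]
  Θ: [ 1  1  1  1  0]
  I: [ 1  1  0 -1  0]
  L: [-1  1  0 -1 -1]
  [T]: (-1)·1+(1)·3+(1)·1+(2)·-1+(1)·-1 = 0
  [Θ]: (-1)·1+(1)·1+(1)·1+(2)·1+(1)·0 = 3
  [I]: (-1)·1+(1)·1+(1)·0+(2)·-1+(1)·0 = -2
  [L]: (-1)·-1+(1)·1+(1)·0+(2)·-1+(1)·-1 = -1
⇒ Θ^3 I^-2 L^-1

{"T": 0, "Θ": 3, "I": -2, "L": -1}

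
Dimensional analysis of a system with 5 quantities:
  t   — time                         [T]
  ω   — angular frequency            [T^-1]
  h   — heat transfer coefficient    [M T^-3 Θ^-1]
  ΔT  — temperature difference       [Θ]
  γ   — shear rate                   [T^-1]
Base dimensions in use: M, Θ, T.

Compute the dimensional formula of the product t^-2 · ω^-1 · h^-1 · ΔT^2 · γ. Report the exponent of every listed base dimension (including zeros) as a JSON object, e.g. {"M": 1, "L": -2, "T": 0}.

{"M": -1, "Θ": 3, "T": 1}

Write exponents as rows M,Θ,T / cols t,ω,h,ΔT,γ:
  M: [ 0  0  1  0  0]
  Θ: [ 0  0 -1  1  0]
  T: [ 1 -1 -3  0 -1]
  [M]: (-2)·0+(-1)·0+(-1)·1+(2)·0+(1)·0 = -1
  [Θ]: (-2)·0+(-1)·0+(-1)·-1+(2)·1+(1)·0 = 3
  [T]: (-2)·1+(-1)·-1+(-1)·-3+(2)·0+(1)·-1 = 1
⇒ M^-1 Θ^3 T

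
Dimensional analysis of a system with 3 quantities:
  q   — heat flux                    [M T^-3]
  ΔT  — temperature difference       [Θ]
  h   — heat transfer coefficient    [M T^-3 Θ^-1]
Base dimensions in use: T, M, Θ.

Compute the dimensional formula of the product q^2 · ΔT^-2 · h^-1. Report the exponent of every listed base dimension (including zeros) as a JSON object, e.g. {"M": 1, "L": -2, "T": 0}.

{"T": -3, "M": 1, "Θ": -1}

Dimensional matrix (T×M×Θ by q×ΔT×h):
  T: [-3  0 -3]
  M: [ 1  0  1]
  Θ: [ 0  1 -1]
  [T]: (2)·-3+(-2)·0+(-1)·-3 = -3
  [M]: (2)·1+(-2)·0+(-1)·1 = 1
  [Θ]: (2)·0+(-2)·1+(-1)·-1 = -1
⇒ T^-3 M Θ^-1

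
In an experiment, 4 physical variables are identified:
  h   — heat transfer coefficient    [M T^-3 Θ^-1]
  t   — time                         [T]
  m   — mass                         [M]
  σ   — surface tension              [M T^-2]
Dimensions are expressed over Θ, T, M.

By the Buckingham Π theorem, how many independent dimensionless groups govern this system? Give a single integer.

Exponent matrix [Θ,T,M] × [h,t,m,σ]:
  Θ: [-1  0  0  0]
  T: [-3  1  0 -2]
  M: [ 1  0  1  1]
RREF → pivots at {h,t,m} ⇒ r = 3
Π count = n − r = 4 − 3 = 1

1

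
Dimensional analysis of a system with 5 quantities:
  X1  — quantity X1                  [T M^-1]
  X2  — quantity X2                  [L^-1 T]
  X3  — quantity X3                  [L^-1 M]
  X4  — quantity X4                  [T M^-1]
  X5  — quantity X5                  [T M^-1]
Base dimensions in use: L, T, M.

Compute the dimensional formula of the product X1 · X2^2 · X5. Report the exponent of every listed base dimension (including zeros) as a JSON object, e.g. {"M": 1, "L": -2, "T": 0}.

{"L": -2, "T": 4, "M": -2}

Write exponents as rows L,T,M / cols X1,X2,X3,X4,X5:
  L: [ 0 -1 -1  0  0]
  T: [ 1  1  0  1  1]
  M: [-1  0  1 -1 -1]
  [L]: (1)·0+(2)·-1+(1)·0 = -2
  [T]: (1)·1+(2)·1+(1)·1 = 4
  [M]: (1)·-1+(2)·0+(1)·-1 = -2
⇒ L^-2 T^4 M^-2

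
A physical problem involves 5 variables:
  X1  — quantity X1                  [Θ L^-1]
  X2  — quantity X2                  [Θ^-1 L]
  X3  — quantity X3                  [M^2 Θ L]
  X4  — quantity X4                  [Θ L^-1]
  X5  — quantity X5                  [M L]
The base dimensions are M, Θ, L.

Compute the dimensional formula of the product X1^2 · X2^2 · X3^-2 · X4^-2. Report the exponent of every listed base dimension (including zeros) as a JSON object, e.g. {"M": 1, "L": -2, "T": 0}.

{"M": -4, "Θ": -4, "L": 0}

Exponent matrix [M,Θ,L] × [X1,X2,X3,X4,X5]:
  M: [ 0  0  2  0  1]
  Θ: [ 1 -1  1  1  0]
  L: [-1  1  1 -1  1]
  [M]: (2)·0+(2)·0+(-2)·2+(-2)·0 = -4
  [Θ]: (2)·1+(2)·-1+(-2)·1+(-2)·1 = -4
  [L]: (2)·-1+(2)·1+(-2)·1+(-2)·-1 = 0
⇒ M^-4 Θ^-4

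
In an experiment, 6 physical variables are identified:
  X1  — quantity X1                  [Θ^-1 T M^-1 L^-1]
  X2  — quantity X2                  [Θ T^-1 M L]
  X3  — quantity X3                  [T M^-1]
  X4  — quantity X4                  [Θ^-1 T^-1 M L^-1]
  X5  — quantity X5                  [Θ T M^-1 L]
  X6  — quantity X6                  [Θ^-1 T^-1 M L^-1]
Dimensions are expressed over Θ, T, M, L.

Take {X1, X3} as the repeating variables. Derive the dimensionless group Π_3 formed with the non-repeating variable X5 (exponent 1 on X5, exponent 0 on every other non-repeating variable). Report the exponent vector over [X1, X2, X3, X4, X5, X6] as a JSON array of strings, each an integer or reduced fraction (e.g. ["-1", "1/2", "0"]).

Write exponents as rows Θ,T,M,L / cols X1,X2,X3,X4,X5,X6:
  Θ: [-1  1  0 -1  1 -1]
  T: [ 1 -1  1 -1  1 -1]
  M: [-1  1 -1  1 -1  1]
  L: [-1  1  0 -1  1 -1]
Echelon form has 2 nonzero rows (pivots: X1,X3)
Pivot set = {X1,X3}, free = {X2,X4,X5,X6}
RREF:
  r0: [   1   -1    0    1   -1    1]
  r1: [   0    0    1   -2    2   -2]
  r2: [   0    0    0    0    0    0]
  r3: [   0    0    0    0    0    0]
Fix exponent of X5 at 1, X2 at 0, X4 at 0, X6 at 0; solve each RREF row for its pivot's exponent:
  r0: exp(X1) + (-1)·1 = 0 ⇒ exp(X1) = 1
  r1: exp(X3) + (2)·1 = 0 ⇒ exp(X3) = -2
Π_3 = X1 · X3^-2 · X5

["1", "0", "-2", "0", "1", "0"]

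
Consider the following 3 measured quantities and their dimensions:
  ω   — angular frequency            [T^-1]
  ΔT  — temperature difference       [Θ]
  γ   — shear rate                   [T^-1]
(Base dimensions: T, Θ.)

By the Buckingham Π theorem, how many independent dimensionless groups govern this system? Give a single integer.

Write exponents as rows T,Θ / cols ω,ΔT,γ:
  T: [-1  0 -1]
  Θ: [ 0  1  0]
RREF → pivots at {ω,ΔT} ⇒ r = 2
n=3, r=2 ⇒ 1 dimensionless group

1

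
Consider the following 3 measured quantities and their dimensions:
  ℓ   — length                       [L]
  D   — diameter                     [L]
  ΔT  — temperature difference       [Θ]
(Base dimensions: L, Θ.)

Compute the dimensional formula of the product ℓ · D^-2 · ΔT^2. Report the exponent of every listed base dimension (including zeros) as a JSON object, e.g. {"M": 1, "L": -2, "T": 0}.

{"L": -1, "Θ": 2}

Write exponents as rows L,Θ / cols ℓ,D,ΔT:
  L: [ 1  1  0]
  Θ: [ 0  0  1]
  [L]: (1)·1+(-2)·1+(2)·0 = -1
  [Θ]: (1)·0+(-2)·0+(2)·1 = 2
⇒ L^-1 Θ^2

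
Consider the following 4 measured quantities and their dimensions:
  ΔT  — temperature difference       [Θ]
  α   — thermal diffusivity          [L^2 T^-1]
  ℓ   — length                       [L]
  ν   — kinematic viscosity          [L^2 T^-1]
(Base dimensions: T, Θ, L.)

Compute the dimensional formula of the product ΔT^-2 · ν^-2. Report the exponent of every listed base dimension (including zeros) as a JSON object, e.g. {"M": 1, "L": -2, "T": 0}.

{"T": 2, "Θ": -2, "L": -4}

Write exponents as rows T,Θ,L / cols ΔT,α,ℓ,ν:
  T: [ 0 -1  0 -1]
  Θ: [ 1  0  0  0]
  L: [ 0  2  1  2]
  [T]: (-2)·0+(-2)·-1 = 2
  [Θ]: (-2)·1+(-2)·0 = -2
  [L]: (-2)·0+(-2)·2 = -4
⇒ T^2 Θ^-2 L^-4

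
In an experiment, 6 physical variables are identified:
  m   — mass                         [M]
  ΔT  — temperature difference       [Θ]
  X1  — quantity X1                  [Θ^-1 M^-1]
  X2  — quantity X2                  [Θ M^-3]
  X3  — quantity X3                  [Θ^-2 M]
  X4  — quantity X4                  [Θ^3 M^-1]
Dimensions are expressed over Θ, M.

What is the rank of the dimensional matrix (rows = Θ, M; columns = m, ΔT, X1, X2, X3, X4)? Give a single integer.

Dimensional matrix (Θ×M by m×ΔT×X1×X2×X3×X4):
  Θ: [ 0  1 -1  1 -2  3]
  M: [ 1  0 -1 -3  1 -1]
Echelon form has 2 nonzero rows (pivots: m,ΔT)

2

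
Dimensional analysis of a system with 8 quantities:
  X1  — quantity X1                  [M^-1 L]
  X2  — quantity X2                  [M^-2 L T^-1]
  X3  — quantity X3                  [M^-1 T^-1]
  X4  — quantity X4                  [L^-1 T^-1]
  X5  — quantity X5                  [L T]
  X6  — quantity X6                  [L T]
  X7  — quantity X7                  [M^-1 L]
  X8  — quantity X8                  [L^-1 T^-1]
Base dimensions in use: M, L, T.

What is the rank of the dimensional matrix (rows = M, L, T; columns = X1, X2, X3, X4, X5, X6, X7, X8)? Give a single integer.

Exponent matrix [M,L,T] × [X1,X2,X3,X4,X5,X6,X7,X8]:
  M: [-1 -2 -1  0  0  0 -1  0]
  L: [ 1  1  0 -1  1  1  1 -1]
  T: [ 0 -1 -1 -1  1  1  0 -1]
Echelon form has 2 nonzero rows (pivots: X1,X2)

2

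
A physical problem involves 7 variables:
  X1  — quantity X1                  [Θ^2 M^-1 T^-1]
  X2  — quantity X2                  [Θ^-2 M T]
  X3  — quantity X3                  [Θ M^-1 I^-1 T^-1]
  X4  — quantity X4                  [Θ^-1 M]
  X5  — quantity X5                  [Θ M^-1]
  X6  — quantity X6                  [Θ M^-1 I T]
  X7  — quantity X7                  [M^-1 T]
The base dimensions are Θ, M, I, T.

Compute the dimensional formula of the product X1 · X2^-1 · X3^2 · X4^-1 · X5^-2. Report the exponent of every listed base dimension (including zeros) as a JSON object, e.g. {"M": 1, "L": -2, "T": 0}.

{"Θ": 5, "M": -3, "I": -2, "T": -4}

Write exponents as rows Θ,M,I,T / cols X1,X2,X3,X4,X5,X6,X7:
  Θ: [ 2 -2  1 -1  1  1  0]
  M: [-1  1 -1  1 -1 -1 -1]
  I: [ 0  0 -1  0  0  1  0]
  T: [-1  1 -1  0  0  1  1]
  [Θ]: (1)·2+(-1)·-2+(2)·1+(-1)·-1+(-2)·1 = 5
  [M]: (1)·-1+(-1)·1+(2)·-1+(-1)·1+(-2)·-1 = -3
  [I]: (1)·0+(-1)·0+(2)·-1+(-1)·0+(-2)·0 = -2
  [T]: (1)·-1+(-1)·1+(2)·-1+(-1)·0+(-2)·0 = -4
⇒ Θ^5 M^-3 I^-2 T^-4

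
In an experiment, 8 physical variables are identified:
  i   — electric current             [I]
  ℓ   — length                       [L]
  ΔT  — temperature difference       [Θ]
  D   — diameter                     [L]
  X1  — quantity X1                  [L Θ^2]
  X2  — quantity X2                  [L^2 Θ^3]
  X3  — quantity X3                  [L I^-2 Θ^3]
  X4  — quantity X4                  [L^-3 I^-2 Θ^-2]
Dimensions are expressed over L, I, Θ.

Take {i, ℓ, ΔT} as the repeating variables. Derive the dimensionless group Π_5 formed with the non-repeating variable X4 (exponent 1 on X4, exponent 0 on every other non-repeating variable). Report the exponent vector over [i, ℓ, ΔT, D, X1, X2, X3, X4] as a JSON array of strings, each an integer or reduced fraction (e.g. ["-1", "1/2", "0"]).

Write exponents as rows L,I,Θ / cols i,ℓ,ΔT,D,X1,X2,X3,X4:
  L: [ 0  1  0  1  1  2  1 -3]
  I: [ 1  0  0  0  0  0 -2 -2]
  Θ: [ 0  0  1  0  2  3  3 -2]
Row reduction gives pivot columns i,ℓ,ΔT; rank = 3
Pivot set = {i,ℓ,ΔT}, free = {D,X1,X2,X3,X4}
RREF:
  r0: [   1    0    0    0    0    0   -2   -2]
  r1: [   0    1    0    1    1    2    1   -3]
  r2: [   0    0    1    0    2    3    3   -2]
Fix exponent of X4 at 1, D at 0, X1 at 0, X2 at 0, X3 at 0; solve each RREF row for its pivot's exponent:
  r0: exp(i) + (-2)·1 = 0 ⇒ exp(i) = 2
  r1: exp(ℓ) + (-3)·1 = 0 ⇒ exp(ℓ) = 3
  r2: exp(ΔT) + (-2)·1 = 0 ⇒ exp(ΔT) = 2
Π_5 = i^2 · ℓ^3 · ΔT^2 · X4

["2", "3", "2", "0", "0", "0", "0", "1"]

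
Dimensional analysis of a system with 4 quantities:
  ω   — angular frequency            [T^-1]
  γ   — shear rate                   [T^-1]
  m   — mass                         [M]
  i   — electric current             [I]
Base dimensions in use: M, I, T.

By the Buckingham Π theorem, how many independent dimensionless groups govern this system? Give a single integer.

1

Write exponents as rows M,I,T / cols ω,γ,m,i:
  M: [ 0  0  1  0]
  I: [ 0  0  0  1]
  T: [-1 -1  0  0]
RREF → pivots at {ω,m,i} ⇒ r = 3
n=4, r=3 ⇒ 1 dimensionless group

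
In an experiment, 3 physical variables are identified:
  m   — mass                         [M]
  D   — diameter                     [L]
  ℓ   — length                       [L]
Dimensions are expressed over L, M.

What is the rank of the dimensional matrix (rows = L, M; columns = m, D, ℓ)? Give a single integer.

Dimensional matrix (L×M by m×D×ℓ):
  L: [ 0  1  1]
  M: [ 1  0  0]
Echelon form has 2 nonzero rows (pivots: m,D)

2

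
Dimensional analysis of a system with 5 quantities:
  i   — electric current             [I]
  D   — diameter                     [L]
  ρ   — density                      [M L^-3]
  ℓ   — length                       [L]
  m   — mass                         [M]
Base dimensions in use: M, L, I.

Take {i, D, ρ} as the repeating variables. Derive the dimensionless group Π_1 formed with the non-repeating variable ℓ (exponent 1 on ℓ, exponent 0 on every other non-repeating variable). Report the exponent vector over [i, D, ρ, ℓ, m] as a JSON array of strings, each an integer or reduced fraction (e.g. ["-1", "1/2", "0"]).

Dimensional matrix (M×L×I by i×D×ρ×ℓ×m):
  M: [ 0  0  1  0  1]
  L: [ 0  1 -3  1  0]
  I: [ 1  0  0  0  0]
RREF → pivots at {i,D,ρ} ⇒ r = 3
Repeat: i,D,ρ; free: ℓ,m
RREF:
  r0: [   1    0    0    0    0]
  r1: [   0    1    0    1    3]
  r2: [   0    0    1    0    1]
Fix exponent of ℓ at 1, m at 0; solve each RREF row for its pivot's exponent:
  r0: exp(i) + (0)·1 = 0 ⇒ exp(i) = 0
  r1: exp(D) + (1)·1 = 0 ⇒ exp(D) = -1
  r2: exp(ρ) + (0)·1 = 0 ⇒ exp(ρ) = 0
Π_1 = D^-1 · ℓ

["0", "-1", "0", "1", "0"]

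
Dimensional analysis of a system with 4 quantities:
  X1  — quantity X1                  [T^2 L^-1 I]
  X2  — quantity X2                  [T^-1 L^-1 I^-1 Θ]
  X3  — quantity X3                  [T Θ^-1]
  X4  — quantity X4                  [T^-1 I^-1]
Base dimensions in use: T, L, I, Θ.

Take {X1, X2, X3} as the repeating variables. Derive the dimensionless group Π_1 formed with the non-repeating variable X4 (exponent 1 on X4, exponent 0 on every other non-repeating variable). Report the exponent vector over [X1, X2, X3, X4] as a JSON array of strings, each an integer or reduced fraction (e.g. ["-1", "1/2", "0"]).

["1/2", "-1/2", "-1/2", "1"]

Write exponents as rows T,L,I,Θ / cols X1,X2,X3,X4:
  T: [ 2 -1  1 -1]
  L: [-1 -1  0  0]
  I: [ 1 -1  0 -1]
  Θ: [ 0  1 -1  0]
Row reduction gives pivot columns X1,X2,X3; rank = 3
Pivot set = {X1,X2,X3}, free = {X4}
RREF:
  r0: [   1    0    0 -1/2]
  r1: [   0    1    0  1/2]
  r2: [   0    0    1  1/2]
  r3: [   0    0    0    0]
Fix exponent of X4 at 1; solve each RREF row for its pivot's exponent:
  r0: exp(X1) + (-1/2)·1 = 0 ⇒ exp(X1) = 1/2
  r1: exp(X2) + (1/2)·1 = 0 ⇒ exp(X2) = -1/2
  r2: exp(X3) + (1/2)·1 = 0 ⇒ exp(X3) = -1/2
Π_1 = X1^(1/2) · X2^(-1/2) · X3^(-1/2) · X4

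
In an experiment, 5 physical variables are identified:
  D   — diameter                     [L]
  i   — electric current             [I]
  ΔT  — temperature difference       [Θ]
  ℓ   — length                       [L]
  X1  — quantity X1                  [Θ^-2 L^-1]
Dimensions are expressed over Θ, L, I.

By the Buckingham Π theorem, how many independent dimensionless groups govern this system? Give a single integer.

Dimensional matrix (Θ×L×I by D×i×ΔT×ℓ×X1):
  Θ: [ 0  0  1  0 -2]
  L: [ 1  0  0  1 -1]
  I: [ 0  1  0  0  0]
RREF → pivots at {D,i,ΔT} ⇒ r = 3
Π count = n − r = 5 − 3 = 2

2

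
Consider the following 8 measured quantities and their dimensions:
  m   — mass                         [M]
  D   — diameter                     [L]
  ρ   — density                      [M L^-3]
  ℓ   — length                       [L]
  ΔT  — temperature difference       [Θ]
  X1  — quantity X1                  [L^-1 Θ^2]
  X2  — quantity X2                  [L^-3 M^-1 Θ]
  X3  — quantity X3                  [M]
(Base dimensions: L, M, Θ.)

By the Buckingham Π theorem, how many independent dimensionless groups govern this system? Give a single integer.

Exponent matrix [L,M,Θ] × [m,D,ρ,ℓ,ΔT,X1,X2,X3]:
  L: [ 0  1 -3  1  0 -1 -3  0]
  M: [ 1  0  1  0  0  0 -1  1]
  Θ: [ 0  0  0  0  1  2  1  0]
RREF → pivots at {m,D,ΔT} ⇒ r = 3
n=8, r=3 ⇒ 5 dimensionless groups

5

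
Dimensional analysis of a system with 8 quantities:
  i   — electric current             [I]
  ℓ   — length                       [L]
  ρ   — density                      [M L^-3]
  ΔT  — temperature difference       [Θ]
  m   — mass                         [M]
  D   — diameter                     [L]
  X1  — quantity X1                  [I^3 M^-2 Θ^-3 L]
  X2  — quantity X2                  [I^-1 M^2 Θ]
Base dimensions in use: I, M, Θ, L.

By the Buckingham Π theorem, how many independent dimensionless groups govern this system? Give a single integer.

4

Dimensional matrix (I×M×Θ×L by i×ℓ×ρ×ΔT×m×D×X1×X2):
  I: [ 1  0  0  0  0  0  3 -1]
  M: [ 0  0  1  0  1  0 -2  2]
  Θ: [ 0  0  0  1  0  0 -3  1]
  L: [ 0  1 -3  0  0  1  1  0]
Echelon form has 4 nonzero rows (pivots: i,ℓ,ρ,ΔT)
Π count = n − r = 8 − 4 = 4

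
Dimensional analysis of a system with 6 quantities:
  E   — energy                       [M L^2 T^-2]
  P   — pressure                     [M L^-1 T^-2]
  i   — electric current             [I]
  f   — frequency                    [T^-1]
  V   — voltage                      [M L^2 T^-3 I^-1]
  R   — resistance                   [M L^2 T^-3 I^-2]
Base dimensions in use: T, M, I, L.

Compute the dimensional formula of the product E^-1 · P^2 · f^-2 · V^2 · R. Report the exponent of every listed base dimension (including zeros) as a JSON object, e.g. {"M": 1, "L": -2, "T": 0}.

Exponent matrix [T,M,I,L] × [E,P,i,f,V,R]:
  T: [-2 -2  0 -1 -3 -3]
  M: [ 1  1  0  0  1  1]
  I: [ 0  0  1  0 -1 -2]
  L: [ 2 -1  0  0  2  2]
  [T]: (-1)·-2+(2)·-2+(-2)·-1+(2)·-3+(1)·-3 = -9
  [M]: (-1)·1+(2)·1+(-2)·0+(2)·1+(1)·1 = 4
  [I]: (-1)·0+(2)·0+(-2)·0+(2)·-1+(1)·-2 = -4
  [L]: (-1)·2+(2)·-1+(-2)·0+(2)·2+(1)·2 = 2
⇒ T^-9 M^4 I^-4 L^2

{"T": -9, "M": 4, "I": -4, "L": 2}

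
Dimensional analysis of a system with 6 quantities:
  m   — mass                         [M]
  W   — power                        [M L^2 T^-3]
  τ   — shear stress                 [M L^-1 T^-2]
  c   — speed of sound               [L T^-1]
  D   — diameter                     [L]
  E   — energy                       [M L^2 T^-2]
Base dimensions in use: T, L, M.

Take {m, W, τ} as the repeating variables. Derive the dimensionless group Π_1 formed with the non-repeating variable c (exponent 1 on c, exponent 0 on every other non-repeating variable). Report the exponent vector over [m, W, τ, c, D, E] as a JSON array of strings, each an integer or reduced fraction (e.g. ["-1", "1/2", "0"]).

["2/7", "-3/7", "1/7", "1", "0", "0"]

Exponent matrix [T,L,M] × [m,W,τ,c,D,E]:
  T: [ 0 -3 -2 -1  0 -2]
  L: [ 0  2 -1  1  1  2]
  M: [ 1  1  1  0  0  1]
Row reduction gives pivot columns m,W,τ; rank = 3
Repeat: m,W,τ; free: c,D,E
RREF:
  r0: [   1    0    0 -2/7  1/7  3/7]
  r1: [   0    1    0  3/7  2/7  6/7]
  r2: [   0    0    1 -1/7 -3/7 -2/7]
Fix exponent of c at 1, D at 0, E at 0; solve each RREF row for its pivot's exponent:
  r0: exp(m) + (-2/7)·1 = 0 ⇒ exp(m) = 2/7
  r1: exp(W) + (3/7)·1 = 0 ⇒ exp(W) = -3/7
  r2: exp(τ) + (-1/7)·1 = 0 ⇒ exp(τ) = 1/7
Π_1 = m^(2/7) · W^(-3/7) · τ^(1/7) · c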